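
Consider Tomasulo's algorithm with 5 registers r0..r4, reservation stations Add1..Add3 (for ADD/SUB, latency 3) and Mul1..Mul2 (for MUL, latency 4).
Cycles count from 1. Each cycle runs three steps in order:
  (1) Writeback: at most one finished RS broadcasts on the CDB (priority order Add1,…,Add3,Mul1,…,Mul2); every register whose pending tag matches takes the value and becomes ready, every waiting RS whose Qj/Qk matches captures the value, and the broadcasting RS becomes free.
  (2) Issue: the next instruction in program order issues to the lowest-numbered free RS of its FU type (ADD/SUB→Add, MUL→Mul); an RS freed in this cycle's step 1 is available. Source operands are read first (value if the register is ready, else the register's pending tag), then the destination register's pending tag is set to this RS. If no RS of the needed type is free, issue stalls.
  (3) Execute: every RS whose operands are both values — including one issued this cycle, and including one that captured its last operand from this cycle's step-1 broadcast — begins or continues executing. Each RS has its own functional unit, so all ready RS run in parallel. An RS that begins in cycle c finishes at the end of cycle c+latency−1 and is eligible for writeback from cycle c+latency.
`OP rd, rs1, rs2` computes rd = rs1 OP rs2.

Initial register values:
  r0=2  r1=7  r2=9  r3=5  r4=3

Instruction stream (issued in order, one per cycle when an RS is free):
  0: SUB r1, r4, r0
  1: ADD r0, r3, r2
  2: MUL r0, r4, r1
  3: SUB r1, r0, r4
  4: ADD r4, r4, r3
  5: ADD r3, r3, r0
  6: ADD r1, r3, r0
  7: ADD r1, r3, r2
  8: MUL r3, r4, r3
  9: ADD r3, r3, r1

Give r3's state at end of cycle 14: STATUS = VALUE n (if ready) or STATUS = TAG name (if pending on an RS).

STATUS = TAG Add3

c1: issue SUB r1<-Add1 | r0:2,r1:Add1,r2:9,r3:5,r4:3
c2: issue ADD r0<-Add2 | r0:Add2,r1:Add1,r2:9,r3:5,r4:3
c3: issue MUL r0<-Mul1 | r0:Mul1,r1:Add1,r2:9,r3:5,r4:3
c4: CDB Add1=1; issue SUB r1<-Add1 | r0:Mul1,r1:Add1,r2:9,r3:5,r4:3
c5: CDB Add2=14; issue ADD r4<-Add2 | r0:Mul1,r1:Add1,r2:9,r3:5,r4:Add2
c6: issue ADD r3<-Add3 | r0:Mul1,r1:Add1,r2:9,r3:Add3,r4:Add2
c7: stall | r0:Mul1,r1:Add1,r2:9,r3:Add3,r4:Add2
c8: CDB Add2=8; issue ADD r1<-Add2 | r0:Mul1,r1:Add2,r2:9,r3:Add3,r4:8
c9: CDB Mul1=3; stall | r0:3,r1:Add2,r2:9,r3:Add3,r4:8
c10: stall | r0:3,r1:Add2,r2:9,r3:Add3,r4:8
c11: stall | r0:3,r1:Add2,r2:9,r3:Add3,r4:8
c12: CDB Add1=0; issue ADD r1<-Add1 | r0:3,r1:Add1,r2:9,r3:Add3,r4:8
c13: CDB Add3=8; issue MUL r3<-Mul1 | r0:3,r1:Add1,r2:9,r3:Mul1,r4:8
c14: issue ADD r3<-Add3 | r0:3,r1:Add1,r2:9,r3:Add3,r4:8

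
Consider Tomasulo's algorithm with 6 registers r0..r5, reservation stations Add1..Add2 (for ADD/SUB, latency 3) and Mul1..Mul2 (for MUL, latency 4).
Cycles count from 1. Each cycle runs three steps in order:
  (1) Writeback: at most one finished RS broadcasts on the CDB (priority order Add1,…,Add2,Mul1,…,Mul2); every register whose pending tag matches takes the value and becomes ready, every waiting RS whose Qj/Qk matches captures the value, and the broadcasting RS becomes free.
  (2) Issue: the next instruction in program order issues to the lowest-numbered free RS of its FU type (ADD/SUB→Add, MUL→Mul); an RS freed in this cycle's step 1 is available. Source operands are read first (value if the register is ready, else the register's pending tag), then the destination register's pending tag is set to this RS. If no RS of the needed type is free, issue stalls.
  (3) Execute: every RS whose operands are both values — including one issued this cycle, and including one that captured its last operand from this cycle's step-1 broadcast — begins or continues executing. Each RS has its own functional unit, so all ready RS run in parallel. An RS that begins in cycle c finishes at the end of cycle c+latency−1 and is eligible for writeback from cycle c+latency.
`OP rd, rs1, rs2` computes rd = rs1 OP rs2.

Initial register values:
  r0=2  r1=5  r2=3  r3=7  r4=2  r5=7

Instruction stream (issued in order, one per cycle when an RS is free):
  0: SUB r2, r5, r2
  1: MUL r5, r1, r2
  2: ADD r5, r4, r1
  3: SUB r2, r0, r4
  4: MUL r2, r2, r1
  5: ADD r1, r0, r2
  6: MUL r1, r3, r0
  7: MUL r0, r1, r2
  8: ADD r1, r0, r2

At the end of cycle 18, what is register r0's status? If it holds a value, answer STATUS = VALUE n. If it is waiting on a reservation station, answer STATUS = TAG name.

cycle 1: issue SUB r2<-Add1 // r0:2,r1:5,r2:Add1,r3:7,r4:2,r5:7
cycle 2: issue MUL r5<-Mul1 // r0:2,r1:5,r2:Add1,r3:7,r4:2,r5:Mul1
cycle 3: issue ADD r5<-Add2 // r0:2,r1:5,r2:Add1,r3:7,r4:2,r5:Add2
cycle 4: CDB Add1=4; issue SUB r2<-Add1 // r0:2,r1:5,r2:Add1,r3:7,r4:2,r5:Add2
cycle 5: issue MUL r2<-Mul2 // r0:2,r1:5,r2:Mul2,r3:7,r4:2,r5:Add2
cycle 6: CDB Add2=7; issue ADD r1<-Add2 // r0:2,r1:Add2,r2:Mul2,r3:7,r4:2,r5:7
cycle 7: CDB Add1=0; stall // r0:2,r1:Add2,r2:Mul2,r3:7,r4:2,r5:7
cycle 8: CDB Mul1=20; issue MUL r1<-Mul1 // r0:2,r1:Mul1,r2:Mul2,r3:7,r4:2,r5:7
cycle 9: stall // r0:2,r1:Mul1,r2:Mul2,r3:7,r4:2,r5:7
cycle 10: stall // r0:2,r1:Mul1,r2:Mul2,r3:7,r4:2,r5:7
cycle 11: CDB Mul2=0; issue MUL r0<-Mul2 // r0:Mul2,r1:Mul1,r2:0,r3:7,r4:2,r5:7
cycle 12: CDB Mul1=14; issue ADD r1<-Add1 // r0:Mul2,r1:Add1,r2:0,r3:7,r4:2,r5:7
cycle 13: - // r0:Mul2,r1:Add1,r2:0,r3:7,r4:2,r5:7
cycle 14: CDB Add2=2 // r0:Mul2,r1:Add1,r2:0,r3:7,r4:2,r5:7
cycle 15: - // r0:Mul2,r1:Add1,r2:0,r3:7,r4:2,r5:7
cycle 16: CDB Mul2=0 // r0:0,r1:Add1,r2:0,r3:7,r4:2,r5:7
cycle 17: - // r0:0,r1:Add1,r2:0,r3:7,r4:2,r5:7
cycle 18: - // r0:0,r1:Add1,r2:0,r3:7,r4:2,r5:7

STATUS = VALUE 0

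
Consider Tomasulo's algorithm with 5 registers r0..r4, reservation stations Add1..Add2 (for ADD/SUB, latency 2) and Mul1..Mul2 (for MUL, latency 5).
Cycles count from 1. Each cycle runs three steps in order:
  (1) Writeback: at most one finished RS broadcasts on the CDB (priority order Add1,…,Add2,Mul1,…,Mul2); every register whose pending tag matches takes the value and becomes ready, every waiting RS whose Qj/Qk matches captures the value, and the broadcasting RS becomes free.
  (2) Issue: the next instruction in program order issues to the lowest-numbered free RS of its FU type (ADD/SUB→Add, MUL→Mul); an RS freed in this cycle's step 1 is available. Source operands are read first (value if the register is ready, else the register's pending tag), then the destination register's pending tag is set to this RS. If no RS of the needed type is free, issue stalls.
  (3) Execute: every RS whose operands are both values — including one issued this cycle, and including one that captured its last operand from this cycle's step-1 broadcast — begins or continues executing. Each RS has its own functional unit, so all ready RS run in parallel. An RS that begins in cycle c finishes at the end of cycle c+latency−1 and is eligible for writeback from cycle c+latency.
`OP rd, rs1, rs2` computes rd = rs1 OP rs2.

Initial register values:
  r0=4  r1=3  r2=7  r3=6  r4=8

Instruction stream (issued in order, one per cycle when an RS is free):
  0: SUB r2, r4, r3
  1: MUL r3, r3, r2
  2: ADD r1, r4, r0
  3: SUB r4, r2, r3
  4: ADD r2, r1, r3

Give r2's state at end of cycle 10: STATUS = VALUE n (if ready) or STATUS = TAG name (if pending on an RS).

STATUS = VALUE 24

  c1: issue SUB r2<-Add1  regs: r0:4,r1:3,r2:Add1,r3:6,r4:8
  c2: issue MUL r3<-Mul1  regs: r0:4,r1:3,r2:Add1,r3:Mul1,r4:8
  c3: CDB Add1=2; issue ADD r1<-Add1  regs: r0:4,r1:Add1,r2:2,r3:Mul1,r4:8
  c4: issue SUB r4<-Add2  regs: r0:4,r1:Add1,r2:2,r3:Mul1,r4:Add2
  c5: CDB Add1=12; issue ADD r2<-Add1  regs: r0:4,r1:12,r2:Add1,r3:Mul1,r4:Add2
  c6: -  regs: r0:4,r1:12,r2:Add1,r3:Mul1,r4:Add2
  c7: -  regs: r0:4,r1:12,r2:Add1,r3:Mul1,r4:Add2
  c8: CDB Mul1=12  regs: r0:4,r1:12,r2:Add1,r3:12,r4:Add2
  c9: -  regs: r0:4,r1:12,r2:Add1,r3:12,r4:Add2
  c10: CDB Add1=24  regs: r0:4,r1:12,r2:24,r3:12,r4:Add2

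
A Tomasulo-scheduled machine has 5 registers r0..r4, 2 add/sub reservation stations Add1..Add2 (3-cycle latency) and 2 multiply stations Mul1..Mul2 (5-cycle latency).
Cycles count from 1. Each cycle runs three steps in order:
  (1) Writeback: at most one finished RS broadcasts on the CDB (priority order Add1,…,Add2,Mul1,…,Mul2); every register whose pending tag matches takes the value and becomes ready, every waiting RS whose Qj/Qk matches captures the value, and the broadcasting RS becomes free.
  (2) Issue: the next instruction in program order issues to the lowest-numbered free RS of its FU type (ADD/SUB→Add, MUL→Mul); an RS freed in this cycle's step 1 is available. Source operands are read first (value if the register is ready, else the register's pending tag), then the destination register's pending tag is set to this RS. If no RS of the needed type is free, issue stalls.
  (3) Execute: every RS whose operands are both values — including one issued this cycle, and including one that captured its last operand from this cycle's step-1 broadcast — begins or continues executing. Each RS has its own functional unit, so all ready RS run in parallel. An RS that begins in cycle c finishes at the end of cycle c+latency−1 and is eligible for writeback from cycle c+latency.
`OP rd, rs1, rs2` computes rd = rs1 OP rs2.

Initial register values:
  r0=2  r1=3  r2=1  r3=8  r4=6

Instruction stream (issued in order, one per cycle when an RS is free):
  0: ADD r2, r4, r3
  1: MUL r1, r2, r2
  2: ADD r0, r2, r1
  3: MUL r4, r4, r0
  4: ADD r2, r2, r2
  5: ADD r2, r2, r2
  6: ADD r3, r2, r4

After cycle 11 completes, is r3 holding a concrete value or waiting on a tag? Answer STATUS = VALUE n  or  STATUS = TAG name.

cycle 1: issue ADD r2<-Add1 // r0:2,r1:3,r2:Add1,r3:8,r4:6
cycle 2: issue MUL r1<-Mul1 // r0:2,r1:Mul1,r2:Add1,r3:8,r4:6
cycle 3: issue ADD r0<-Add2 // r0:Add2,r1:Mul1,r2:Add1,r3:8,r4:6
cycle 4: CDB Add1=14; issue MUL r4<-Mul2 // r0:Add2,r1:Mul1,r2:14,r3:8,r4:Mul2
cycle 5: issue ADD r2<-Add1 // r0:Add2,r1:Mul1,r2:Add1,r3:8,r4:Mul2
cycle 6: stall // r0:Add2,r1:Mul1,r2:Add1,r3:8,r4:Mul2
cycle 7: stall // r0:Add2,r1:Mul1,r2:Add1,r3:8,r4:Mul2
cycle 8: CDB Add1=28; issue ADD r2<-Add1 // r0:Add2,r1:Mul1,r2:Add1,r3:8,r4:Mul2
cycle 9: CDB Mul1=196; stall // r0:Add2,r1:196,r2:Add1,r3:8,r4:Mul2
cycle 10: stall // r0:Add2,r1:196,r2:Add1,r3:8,r4:Mul2
cycle 11: CDB Add1=56; issue ADD r3<-Add1 // r0:Add2,r1:196,r2:56,r3:Add1,r4:Mul2

STATUS = TAG Add1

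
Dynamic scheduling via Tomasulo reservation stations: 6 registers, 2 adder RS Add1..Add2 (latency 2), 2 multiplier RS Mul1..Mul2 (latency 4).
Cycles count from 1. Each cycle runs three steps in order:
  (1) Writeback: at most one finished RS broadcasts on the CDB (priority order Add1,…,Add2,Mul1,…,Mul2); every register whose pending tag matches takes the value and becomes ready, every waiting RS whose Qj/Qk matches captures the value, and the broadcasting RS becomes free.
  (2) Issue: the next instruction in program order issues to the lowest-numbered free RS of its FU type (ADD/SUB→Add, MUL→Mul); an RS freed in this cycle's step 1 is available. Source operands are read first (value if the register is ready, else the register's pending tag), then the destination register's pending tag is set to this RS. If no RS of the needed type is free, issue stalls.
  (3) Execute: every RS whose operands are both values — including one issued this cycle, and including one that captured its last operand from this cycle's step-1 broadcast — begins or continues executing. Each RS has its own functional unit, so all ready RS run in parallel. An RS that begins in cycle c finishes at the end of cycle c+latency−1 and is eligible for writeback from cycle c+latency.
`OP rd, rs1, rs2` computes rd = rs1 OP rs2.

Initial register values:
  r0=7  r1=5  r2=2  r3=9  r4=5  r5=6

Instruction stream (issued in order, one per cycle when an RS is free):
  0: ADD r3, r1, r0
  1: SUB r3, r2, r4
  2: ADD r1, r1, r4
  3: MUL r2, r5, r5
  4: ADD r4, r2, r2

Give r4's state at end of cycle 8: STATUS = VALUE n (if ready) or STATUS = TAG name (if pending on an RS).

c1: issue ADD r3<-Add1 | r0:7,r1:5,r2:2,r3:Add1,r4:5,r5:6
c2: issue SUB r3<-Add2 | r0:7,r1:5,r2:2,r3:Add2,r4:5,r5:6
c3: CDB Add1=12; issue ADD r1<-Add1 | r0:7,r1:Add1,r2:2,r3:Add2,r4:5,r5:6
c4: CDB Add2=-3; issue MUL r2<-Mul1 | r0:7,r1:Add1,r2:Mul1,r3:-3,r4:5,r5:6
c5: CDB Add1=10; issue ADD r4<-Add1 | r0:7,r1:10,r2:Mul1,r3:-3,r4:Add1,r5:6
c6: - | r0:7,r1:10,r2:Mul1,r3:-3,r4:Add1,r5:6
c7: - | r0:7,r1:10,r2:Mul1,r3:-3,r4:Add1,r5:6
c8: CDB Mul1=36 | r0:7,r1:10,r2:36,r3:-3,r4:Add1,r5:6

STATUS = TAG Add1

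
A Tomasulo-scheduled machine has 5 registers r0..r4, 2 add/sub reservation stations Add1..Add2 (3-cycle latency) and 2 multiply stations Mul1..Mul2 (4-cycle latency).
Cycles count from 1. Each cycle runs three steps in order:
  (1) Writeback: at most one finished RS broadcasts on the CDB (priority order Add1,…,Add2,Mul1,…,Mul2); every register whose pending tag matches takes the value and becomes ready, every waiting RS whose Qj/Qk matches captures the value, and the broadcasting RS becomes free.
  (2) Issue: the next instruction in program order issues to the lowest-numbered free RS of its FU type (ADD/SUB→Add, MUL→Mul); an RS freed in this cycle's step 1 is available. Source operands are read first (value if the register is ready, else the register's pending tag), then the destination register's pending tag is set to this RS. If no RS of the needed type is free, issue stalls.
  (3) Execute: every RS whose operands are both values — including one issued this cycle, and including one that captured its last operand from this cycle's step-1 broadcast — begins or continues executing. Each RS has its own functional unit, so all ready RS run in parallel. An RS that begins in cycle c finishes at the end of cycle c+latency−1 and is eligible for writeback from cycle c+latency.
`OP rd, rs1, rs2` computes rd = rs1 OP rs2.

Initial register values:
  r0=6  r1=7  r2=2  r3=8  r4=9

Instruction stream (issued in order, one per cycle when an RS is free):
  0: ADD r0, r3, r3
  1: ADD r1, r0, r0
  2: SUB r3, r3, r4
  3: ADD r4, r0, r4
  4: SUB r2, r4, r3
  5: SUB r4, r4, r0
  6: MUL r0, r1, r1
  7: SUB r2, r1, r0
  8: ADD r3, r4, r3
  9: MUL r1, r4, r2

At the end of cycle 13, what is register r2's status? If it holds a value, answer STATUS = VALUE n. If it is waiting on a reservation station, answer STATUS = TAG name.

c1: issue ADD r0<-Add1 | r0:Add1,r1:7,r2:2,r3:8,r4:9
c2: issue ADD r1<-Add2 | r0:Add1,r1:Add2,r2:2,r3:8,r4:9
c3: stall | r0:Add1,r1:Add2,r2:2,r3:8,r4:9
c4: CDB Add1=16; issue SUB r3<-Add1 | r0:16,r1:Add2,r2:2,r3:Add1,r4:9
c5: stall | r0:16,r1:Add2,r2:2,r3:Add1,r4:9
c6: stall | r0:16,r1:Add2,r2:2,r3:Add1,r4:9
c7: CDB Add1=-1; issue ADD r4<-Add1 | r0:16,r1:Add2,r2:2,r3:-1,r4:Add1
c8: CDB Add2=32; issue SUB r2<-Add2 | r0:16,r1:32,r2:Add2,r3:-1,r4:Add1
c9: stall | r0:16,r1:32,r2:Add2,r3:-1,r4:Add1
c10: CDB Add1=25; issue SUB r4<-Add1 | r0:16,r1:32,r2:Add2,r3:-1,r4:Add1
c11: issue MUL r0<-Mul1 | r0:Mul1,r1:32,r2:Add2,r3:-1,r4:Add1
c12: stall | r0:Mul1,r1:32,r2:Add2,r3:-1,r4:Add1
c13: CDB Add1=9; issue SUB r2<-Add1 | r0:Mul1,r1:32,r2:Add1,r3:-1,r4:9

STATUS = TAG Add1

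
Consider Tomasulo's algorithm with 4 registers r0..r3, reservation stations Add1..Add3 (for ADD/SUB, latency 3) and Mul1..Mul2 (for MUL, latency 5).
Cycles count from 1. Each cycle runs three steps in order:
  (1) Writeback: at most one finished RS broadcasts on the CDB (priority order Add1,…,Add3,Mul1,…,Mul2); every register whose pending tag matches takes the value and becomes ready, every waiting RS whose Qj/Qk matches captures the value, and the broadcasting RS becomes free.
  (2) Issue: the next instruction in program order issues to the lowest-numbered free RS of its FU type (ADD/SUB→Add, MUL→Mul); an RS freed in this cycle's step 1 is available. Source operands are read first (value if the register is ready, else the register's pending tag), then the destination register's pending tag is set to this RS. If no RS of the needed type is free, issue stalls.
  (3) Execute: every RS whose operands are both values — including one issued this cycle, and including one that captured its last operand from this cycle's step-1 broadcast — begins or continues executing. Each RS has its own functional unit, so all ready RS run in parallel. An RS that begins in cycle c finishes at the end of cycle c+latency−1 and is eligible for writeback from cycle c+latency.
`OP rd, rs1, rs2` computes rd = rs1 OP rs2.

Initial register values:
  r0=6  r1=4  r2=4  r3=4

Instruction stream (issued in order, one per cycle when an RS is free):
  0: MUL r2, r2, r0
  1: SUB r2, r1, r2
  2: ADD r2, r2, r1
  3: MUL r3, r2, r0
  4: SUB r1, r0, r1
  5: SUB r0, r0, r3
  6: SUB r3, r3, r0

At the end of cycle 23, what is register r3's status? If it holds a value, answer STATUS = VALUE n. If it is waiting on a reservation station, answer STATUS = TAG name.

  c1: issue MUL r2<-Mul1  regs: r0:6,r1:4,r2:Mul1,r3:4
  c2: issue SUB r2<-Add1  regs: r0:6,r1:4,r2:Add1,r3:4
  c3: issue ADD r2<-Add2  regs: r0:6,r1:4,r2:Add2,r3:4
  c4: issue MUL r3<-Mul2  regs: r0:6,r1:4,r2:Add2,r3:Mul2
  c5: issue SUB r1<-Add3  regs: r0:6,r1:Add3,r2:Add2,r3:Mul2
  c6: CDB Mul1=24; stall  regs: r0:6,r1:Add3,r2:Add2,r3:Mul2
  c7: stall  regs: r0:6,r1:Add3,r2:Add2,r3:Mul2
  c8: CDB Add3=2; issue SUB r0<-Add3  regs: r0:Add3,r1:2,r2:Add2,r3:Mul2
  c9: CDB Add1=-20; issue SUB r3<-Add1  regs: r0:Add3,r1:2,r2:Add2,r3:Add1
  c10: -  regs: r0:Add3,r1:2,r2:Add2,r3:Add1
  c11: -  regs: r0:Add3,r1:2,r2:Add2,r3:Add1
  c12: CDB Add2=-16  regs: r0:Add3,r1:2,r2:-16,r3:Add1
  c13: -  regs: r0:Add3,r1:2,r2:-16,r3:Add1
  c14: -  regs: r0:Add3,r1:2,r2:-16,r3:Add1
  c15: -  regs: r0:Add3,r1:2,r2:-16,r3:Add1
  c16: -  regs: r0:Add3,r1:2,r2:-16,r3:Add1
  c17: CDB Mul2=-96  regs: r0:Add3,r1:2,r2:-16,r3:Add1
  c18: -  regs: r0:Add3,r1:2,r2:-16,r3:Add1
  c19: -  regs: r0:Add3,r1:2,r2:-16,r3:Add1
  c20: CDB Add3=102  regs: r0:102,r1:2,r2:-16,r3:Add1
  c21: -  regs: r0:102,r1:2,r2:-16,r3:Add1
  c22: -  regs: r0:102,r1:2,r2:-16,r3:Add1
  c23: CDB Add1=-198  regs: r0:102,r1:2,r2:-16,r3:-198

STATUS = VALUE -198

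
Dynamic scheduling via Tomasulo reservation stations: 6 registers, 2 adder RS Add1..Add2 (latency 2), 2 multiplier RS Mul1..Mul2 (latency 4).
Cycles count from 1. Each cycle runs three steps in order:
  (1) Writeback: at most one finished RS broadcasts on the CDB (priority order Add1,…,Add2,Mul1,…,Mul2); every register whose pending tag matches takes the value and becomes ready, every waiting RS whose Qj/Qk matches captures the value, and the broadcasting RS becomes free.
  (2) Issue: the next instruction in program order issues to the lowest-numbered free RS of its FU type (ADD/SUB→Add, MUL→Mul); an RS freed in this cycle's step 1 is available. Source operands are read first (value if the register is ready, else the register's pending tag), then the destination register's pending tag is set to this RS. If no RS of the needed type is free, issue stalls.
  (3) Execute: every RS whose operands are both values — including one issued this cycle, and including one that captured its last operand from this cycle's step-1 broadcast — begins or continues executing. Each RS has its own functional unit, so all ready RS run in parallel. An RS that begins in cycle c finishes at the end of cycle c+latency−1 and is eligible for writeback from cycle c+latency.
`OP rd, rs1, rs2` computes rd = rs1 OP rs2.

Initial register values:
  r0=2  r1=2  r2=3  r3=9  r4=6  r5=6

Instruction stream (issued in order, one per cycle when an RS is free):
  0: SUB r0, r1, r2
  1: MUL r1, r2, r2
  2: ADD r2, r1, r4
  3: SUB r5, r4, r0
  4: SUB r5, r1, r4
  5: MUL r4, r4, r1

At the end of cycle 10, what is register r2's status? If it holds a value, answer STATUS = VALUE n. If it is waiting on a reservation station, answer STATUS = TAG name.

STATUS = VALUE 15

cycle 1: issue SUB r0<-Add1 // r0:Add1,r1:2,r2:3,r3:9,r4:6,r5:6
cycle 2: issue MUL r1<-Mul1 // r0:Add1,r1:Mul1,r2:3,r3:9,r4:6,r5:6
cycle 3: CDB Add1=-1; issue ADD r2<-Add1 // r0:-1,r1:Mul1,r2:Add1,r3:9,r4:6,r5:6
cycle 4: issue SUB r5<-Add2 // r0:-1,r1:Mul1,r2:Add1,r3:9,r4:6,r5:Add2
cycle 5: stall // r0:-1,r1:Mul1,r2:Add1,r3:9,r4:6,r5:Add2
cycle 6: CDB Add2=7; issue SUB r5<-Add2 // r0:-1,r1:Mul1,r2:Add1,r3:9,r4:6,r5:Add2
cycle 7: CDB Mul1=9; issue MUL r4<-Mul1 // r0:-1,r1:9,r2:Add1,r3:9,r4:Mul1,r5:Add2
cycle 8: - // r0:-1,r1:9,r2:Add1,r3:9,r4:Mul1,r5:Add2
cycle 9: CDB Add1=15 // r0:-1,r1:9,r2:15,r3:9,r4:Mul1,r5:Add2
cycle 10: CDB Add2=3 // r0:-1,r1:9,r2:15,r3:9,r4:Mul1,r5:3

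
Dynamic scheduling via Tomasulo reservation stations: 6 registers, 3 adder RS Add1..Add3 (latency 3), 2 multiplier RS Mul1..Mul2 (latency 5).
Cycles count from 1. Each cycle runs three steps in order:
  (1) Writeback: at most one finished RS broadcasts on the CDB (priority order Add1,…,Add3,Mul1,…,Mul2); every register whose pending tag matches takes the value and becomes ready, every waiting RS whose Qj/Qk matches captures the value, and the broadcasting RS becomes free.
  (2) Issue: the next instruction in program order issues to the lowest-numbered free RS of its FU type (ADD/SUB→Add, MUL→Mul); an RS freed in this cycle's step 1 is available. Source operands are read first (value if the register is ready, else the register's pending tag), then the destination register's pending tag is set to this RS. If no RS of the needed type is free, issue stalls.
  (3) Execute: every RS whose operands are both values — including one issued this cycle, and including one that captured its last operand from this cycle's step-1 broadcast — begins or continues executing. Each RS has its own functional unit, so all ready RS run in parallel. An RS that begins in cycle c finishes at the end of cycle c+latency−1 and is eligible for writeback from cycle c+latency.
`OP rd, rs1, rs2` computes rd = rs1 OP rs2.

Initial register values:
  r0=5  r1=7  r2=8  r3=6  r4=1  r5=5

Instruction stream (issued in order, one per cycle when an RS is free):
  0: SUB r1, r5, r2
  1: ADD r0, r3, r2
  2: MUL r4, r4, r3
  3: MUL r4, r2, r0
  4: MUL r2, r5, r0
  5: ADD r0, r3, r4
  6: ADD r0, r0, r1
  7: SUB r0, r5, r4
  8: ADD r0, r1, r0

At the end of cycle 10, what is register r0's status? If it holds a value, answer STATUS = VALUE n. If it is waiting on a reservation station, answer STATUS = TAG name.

STATUS = TAG Add2

c1: issue SUB r1<-Add1 | r0:5,r1:Add1,r2:8,r3:6,r4:1,r5:5
c2: issue ADD r0<-Add2 | r0:Add2,r1:Add1,r2:8,r3:6,r4:1,r5:5
c3: issue MUL r4<-Mul1 | r0:Add2,r1:Add1,r2:8,r3:6,r4:Mul1,r5:5
c4: CDB Add1=-3; issue MUL r4<-Mul2 | r0:Add2,r1:-3,r2:8,r3:6,r4:Mul2,r5:5
c5: CDB Add2=14; stall | r0:14,r1:-3,r2:8,r3:6,r4:Mul2,r5:5
c6: stall | r0:14,r1:-3,r2:8,r3:6,r4:Mul2,r5:5
c7: stall | r0:14,r1:-3,r2:8,r3:6,r4:Mul2,r5:5
c8: CDB Mul1=6; issue MUL r2<-Mul1 | r0:14,r1:-3,r2:Mul1,r3:6,r4:Mul2,r5:5
c9: issue ADD r0<-Add1 | r0:Add1,r1:-3,r2:Mul1,r3:6,r4:Mul2,r5:5
c10: CDB Mul2=112; issue ADD r0<-Add2 | r0:Add2,r1:-3,r2:Mul1,r3:6,r4:112,r5:5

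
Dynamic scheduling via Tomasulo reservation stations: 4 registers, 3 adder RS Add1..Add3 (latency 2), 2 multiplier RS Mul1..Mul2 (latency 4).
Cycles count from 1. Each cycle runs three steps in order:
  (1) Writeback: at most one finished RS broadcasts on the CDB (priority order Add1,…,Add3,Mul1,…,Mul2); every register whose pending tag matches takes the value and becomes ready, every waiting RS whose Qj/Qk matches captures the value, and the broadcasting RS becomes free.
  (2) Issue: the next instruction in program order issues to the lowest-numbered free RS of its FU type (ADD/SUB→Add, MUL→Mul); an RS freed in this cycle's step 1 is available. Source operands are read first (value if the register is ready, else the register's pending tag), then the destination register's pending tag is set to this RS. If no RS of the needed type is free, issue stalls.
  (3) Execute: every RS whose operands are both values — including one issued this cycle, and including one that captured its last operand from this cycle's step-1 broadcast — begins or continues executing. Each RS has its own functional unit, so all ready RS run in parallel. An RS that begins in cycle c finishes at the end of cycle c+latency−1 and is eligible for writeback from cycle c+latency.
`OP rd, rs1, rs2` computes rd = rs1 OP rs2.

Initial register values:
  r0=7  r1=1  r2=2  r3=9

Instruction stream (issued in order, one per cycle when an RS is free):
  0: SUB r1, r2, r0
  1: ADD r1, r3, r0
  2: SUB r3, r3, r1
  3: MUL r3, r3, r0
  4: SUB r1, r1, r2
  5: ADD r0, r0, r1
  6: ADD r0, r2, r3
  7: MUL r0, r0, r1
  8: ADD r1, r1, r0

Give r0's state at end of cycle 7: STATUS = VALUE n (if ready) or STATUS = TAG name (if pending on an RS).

  c1: issue SUB r1<-Add1  regs: r0:7,r1:Add1,r2:2,r3:9
  c2: issue ADD r1<-Add2  regs: r0:7,r1:Add2,r2:2,r3:9
  c3: CDB Add1=-5; issue SUB r3<-Add1  regs: r0:7,r1:Add2,r2:2,r3:Add1
  c4: CDB Add2=16; issue MUL r3<-Mul1  regs: r0:7,r1:16,r2:2,r3:Mul1
  c5: issue SUB r1<-Add2  regs: r0:7,r1:Add2,r2:2,r3:Mul1
  c6: CDB Add1=-7; issue ADD r0<-Add1  regs: r0:Add1,r1:Add2,r2:2,r3:Mul1
  c7: CDB Add2=14; issue ADD r0<-Add2  regs: r0:Add2,r1:14,r2:2,r3:Mul1

STATUS = TAG Add2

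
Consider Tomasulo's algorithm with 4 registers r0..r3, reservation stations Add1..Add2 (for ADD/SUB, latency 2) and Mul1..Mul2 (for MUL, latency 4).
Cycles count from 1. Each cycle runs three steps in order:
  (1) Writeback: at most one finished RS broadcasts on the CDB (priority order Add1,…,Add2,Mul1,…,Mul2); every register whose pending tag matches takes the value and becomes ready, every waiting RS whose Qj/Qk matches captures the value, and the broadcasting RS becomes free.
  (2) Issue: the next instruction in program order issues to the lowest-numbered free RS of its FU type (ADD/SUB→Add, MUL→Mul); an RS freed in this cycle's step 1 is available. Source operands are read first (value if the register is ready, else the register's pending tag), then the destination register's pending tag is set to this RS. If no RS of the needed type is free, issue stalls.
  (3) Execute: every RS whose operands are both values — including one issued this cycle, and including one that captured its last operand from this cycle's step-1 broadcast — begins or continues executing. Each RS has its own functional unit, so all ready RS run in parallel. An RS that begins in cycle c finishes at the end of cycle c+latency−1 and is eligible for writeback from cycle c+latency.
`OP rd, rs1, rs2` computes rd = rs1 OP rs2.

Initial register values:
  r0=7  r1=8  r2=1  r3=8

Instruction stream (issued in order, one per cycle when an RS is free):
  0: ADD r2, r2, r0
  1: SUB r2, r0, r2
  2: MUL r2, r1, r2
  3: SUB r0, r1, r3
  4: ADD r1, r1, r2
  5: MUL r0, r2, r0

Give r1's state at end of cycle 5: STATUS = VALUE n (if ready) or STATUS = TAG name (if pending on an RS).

  c1: issue ADD r2<-Add1  regs: r0:7,r1:8,r2:Add1,r3:8
  c2: issue SUB r2<-Add2  regs: r0:7,r1:8,r2:Add2,r3:8
  c3: CDB Add1=8; issue MUL r2<-Mul1  regs: r0:7,r1:8,r2:Mul1,r3:8
  c4: issue SUB r0<-Add1  regs: r0:Add1,r1:8,r2:Mul1,r3:8
  c5: CDB Add2=-1; issue ADD r1<-Add2  regs: r0:Add1,r1:Add2,r2:Mul1,r3:8

STATUS = TAG Add2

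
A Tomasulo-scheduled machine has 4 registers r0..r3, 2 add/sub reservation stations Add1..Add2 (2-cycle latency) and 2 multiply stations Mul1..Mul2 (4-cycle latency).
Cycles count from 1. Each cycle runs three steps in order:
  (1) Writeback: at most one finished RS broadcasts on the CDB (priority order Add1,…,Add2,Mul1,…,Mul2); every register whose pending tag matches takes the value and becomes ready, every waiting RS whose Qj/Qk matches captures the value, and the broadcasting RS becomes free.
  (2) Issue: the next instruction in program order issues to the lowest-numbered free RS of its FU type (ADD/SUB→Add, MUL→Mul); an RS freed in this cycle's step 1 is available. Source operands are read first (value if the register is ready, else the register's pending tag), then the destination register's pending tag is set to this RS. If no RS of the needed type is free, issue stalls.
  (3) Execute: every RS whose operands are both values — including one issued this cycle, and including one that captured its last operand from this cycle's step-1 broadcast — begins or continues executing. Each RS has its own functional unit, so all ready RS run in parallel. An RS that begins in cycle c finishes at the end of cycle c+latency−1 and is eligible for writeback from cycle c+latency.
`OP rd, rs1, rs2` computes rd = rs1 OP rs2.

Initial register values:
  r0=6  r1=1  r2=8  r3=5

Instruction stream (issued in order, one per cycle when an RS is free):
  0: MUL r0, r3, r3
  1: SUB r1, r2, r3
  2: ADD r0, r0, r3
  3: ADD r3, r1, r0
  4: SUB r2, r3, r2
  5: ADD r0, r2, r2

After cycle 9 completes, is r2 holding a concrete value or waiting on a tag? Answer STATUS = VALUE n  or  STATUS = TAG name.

STATUS = TAG Add2

  c1: issue MUL r0<-Mul1  regs: r0:Mul1,r1:1,r2:8,r3:5
  c2: issue SUB r1<-Add1  regs: r0:Mul1,r1:Add1,r2:8,r3:5
  c3: issue ADD r0<-Add2  regs: r0:Add2,r1:Add1,r2:8,r3:5
  c4: CDB Add1=3; issue ADD r3<-Add1  regs: r0:Add2,r1:3,r2:8,r3:Add1
  c5: CDB Mul1=25; stall  regs: r0:Add2,r1:3,r2:8,r3:Add1
  c6: stall  regs: r0:Add2,r1:3,r2:8,r3:Add1
  c7: CDB Add2=30; issue SUB r2<-Add2  regs: r0:30,r1:3,r2:Add2,r3:Add1
  c8: stall  regs: r0:30,r1:3,r2:Add2,r3:Add1
  c9: CDB Add1=33; issue ADD r0<-Add1  regs: r0:Add1,r1:3,r2:Add2,r3:33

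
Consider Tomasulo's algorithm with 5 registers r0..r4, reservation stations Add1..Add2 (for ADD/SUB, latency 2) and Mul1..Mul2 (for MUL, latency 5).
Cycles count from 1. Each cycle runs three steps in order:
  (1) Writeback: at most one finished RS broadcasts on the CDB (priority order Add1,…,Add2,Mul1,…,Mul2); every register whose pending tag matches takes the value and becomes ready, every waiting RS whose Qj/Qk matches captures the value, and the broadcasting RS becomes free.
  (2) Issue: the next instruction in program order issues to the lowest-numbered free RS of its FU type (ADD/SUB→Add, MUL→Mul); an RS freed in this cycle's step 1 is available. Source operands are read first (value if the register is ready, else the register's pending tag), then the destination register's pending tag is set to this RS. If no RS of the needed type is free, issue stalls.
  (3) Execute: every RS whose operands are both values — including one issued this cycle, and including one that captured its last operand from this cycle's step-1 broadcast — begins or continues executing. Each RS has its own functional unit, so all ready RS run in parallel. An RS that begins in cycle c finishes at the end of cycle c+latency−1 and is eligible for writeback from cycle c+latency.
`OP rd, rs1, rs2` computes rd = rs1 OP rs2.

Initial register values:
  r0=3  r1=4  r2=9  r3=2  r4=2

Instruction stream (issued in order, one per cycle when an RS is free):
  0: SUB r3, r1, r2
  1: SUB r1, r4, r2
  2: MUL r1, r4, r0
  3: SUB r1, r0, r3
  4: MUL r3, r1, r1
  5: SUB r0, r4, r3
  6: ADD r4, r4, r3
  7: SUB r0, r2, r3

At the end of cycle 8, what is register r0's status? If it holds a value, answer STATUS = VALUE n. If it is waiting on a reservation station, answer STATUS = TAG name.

c1: issue SUB r3<-Add1 | r0:3,r1:4,r2:9,r3:Add1,r4:2
c2: issue SUB r1<-Add2 | r0:3,r1:Add2,r2:9,r3:Add1,r4:2
c3: CDB Add1=-5; issue MUL r1<-Mul1 | r0:3,r1:Mul1,r2:9,r3:-5,r4:2
c4: CDB Add2=-7; issue SUB r1<-Add1 | r0:3,r1:Add1,r2:9,r3:-5,r4:2
c5: issue MUL r3<-Mul2 | r0:3,r1:Add1,r2:9,r3:Mul2,r4:2
c6: CDB Add1=8; issue SUB r0<-Add1 | r0:Add1,r1:8,r2:9,r3:Mul2,r4:2
c7: issue ADD r4<-Add2 | r0:Add1,r1:8,r2:9,r3:Mul2,r4:Add2
c8: CDB Mul1=6; stall | r0:Add1,r1:8,r2:9,r3:Mul2,r4:Add2

STATUS = TAG Add1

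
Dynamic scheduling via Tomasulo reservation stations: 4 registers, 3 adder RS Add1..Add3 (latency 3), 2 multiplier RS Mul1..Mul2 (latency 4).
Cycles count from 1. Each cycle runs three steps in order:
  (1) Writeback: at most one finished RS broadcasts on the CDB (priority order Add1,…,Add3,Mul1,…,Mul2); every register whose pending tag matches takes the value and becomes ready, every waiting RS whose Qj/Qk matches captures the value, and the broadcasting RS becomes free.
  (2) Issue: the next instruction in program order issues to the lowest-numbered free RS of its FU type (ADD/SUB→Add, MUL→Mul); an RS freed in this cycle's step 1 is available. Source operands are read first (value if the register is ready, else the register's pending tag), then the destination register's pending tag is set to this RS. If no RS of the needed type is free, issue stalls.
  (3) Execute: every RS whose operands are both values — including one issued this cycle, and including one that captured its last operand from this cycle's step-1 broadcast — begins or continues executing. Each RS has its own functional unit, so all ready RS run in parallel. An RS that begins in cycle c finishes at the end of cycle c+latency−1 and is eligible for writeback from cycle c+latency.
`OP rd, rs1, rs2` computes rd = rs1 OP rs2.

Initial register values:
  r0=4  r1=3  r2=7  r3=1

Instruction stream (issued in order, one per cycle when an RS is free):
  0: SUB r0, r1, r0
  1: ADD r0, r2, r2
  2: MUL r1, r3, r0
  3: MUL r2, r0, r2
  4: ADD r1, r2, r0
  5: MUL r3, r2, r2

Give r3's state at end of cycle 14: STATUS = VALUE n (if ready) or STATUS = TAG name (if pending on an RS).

STATUS = VALUE 9604

cycle 1: issue SUB r0<-Add1 // r0:Add1,r1:3,r2:7,r3:1
cycle 2: issue ADD r0<-Add2 // r0:Add2,r1:3,r2:7,r3:1
cycle 3: issue MUL r1<-Mul1 // r0:Add2,r1:Mul1,r2:7,r3:1
cycle 4: CDB Add1=-1; issue MUL r2<-Mul2 // r0:Add2,r1:Mul1,r2:Mul2,r3:1
cycle 5: CDB Add2=14; issue ADD r1<-Add1 // r0:14,r1:Add1,r2:Mul2,r3:1
cycle 6: stall // r0:14,r1:Add1,r2:Mul2,r3:1
cycle 7: stall // r0:14,r1:Add1,r2:Mul2,r3:1
cycle 8: stall // r0:14,r1:Add1,r2:Mul2,r3:1
cycle 9: CDB Mul1=14; issue MUL r3<-Mul1 // r0:14,r1:Add1,r2:Mul2,r3:Mul1
cycle 10: CDB Mul2=98 // r0:14,r1:Add1,r2:98,r3:Mul1
cycle 11: - // r0:14,r1:Add1,r2:98,r3:Mul1
cycle 12: - // r0:14,r1:Add1,r2:98,r3:Mul1
cycle 13: CDB Add1=112 // r0:14,r1:112,r2:98,r3:Mul1
cycle 14: CDB Mul1=9604 // r0:14,r1:112,r2:98,r3:9604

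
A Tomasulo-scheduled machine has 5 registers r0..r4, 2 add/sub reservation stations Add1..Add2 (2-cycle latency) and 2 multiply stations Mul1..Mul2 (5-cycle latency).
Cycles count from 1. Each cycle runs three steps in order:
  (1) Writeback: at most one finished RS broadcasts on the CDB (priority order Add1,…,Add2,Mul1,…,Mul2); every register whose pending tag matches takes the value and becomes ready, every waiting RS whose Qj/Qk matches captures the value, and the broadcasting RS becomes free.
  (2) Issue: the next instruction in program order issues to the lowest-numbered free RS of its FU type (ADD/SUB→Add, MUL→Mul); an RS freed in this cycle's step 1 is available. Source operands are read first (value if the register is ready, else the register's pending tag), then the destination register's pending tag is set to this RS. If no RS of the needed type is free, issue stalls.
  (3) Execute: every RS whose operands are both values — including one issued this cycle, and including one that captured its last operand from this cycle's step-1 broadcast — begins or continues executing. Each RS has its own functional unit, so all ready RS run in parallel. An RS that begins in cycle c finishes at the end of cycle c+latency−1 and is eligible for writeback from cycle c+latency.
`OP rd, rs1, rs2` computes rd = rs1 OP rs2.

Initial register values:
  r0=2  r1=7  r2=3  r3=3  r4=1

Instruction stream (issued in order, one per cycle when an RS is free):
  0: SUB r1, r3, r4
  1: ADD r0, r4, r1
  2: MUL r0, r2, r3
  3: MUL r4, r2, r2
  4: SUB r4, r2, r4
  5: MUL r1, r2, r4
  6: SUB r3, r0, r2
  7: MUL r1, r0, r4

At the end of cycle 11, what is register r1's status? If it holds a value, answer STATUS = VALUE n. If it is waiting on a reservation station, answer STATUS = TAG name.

STATUS = TAG Mul2

c1: issue SUB r1<-Add1 | r0:2,r1:Add1,r2:3,r3:3,r4:1
c2: issue ADD r0<-Add2 | r0:Add2,r1:Add1,r2:3,r3:3,r4:1
c3: CDB Add1=2; issue MUL r0<-Mul1 | r0:Mul1,r1:2,r2:3,r3:3,r4:1
c4: issue MUL r4<-Mul2 | r0:Mul1,r1:2,r2:3,r3:3,r4:Mul2
c5: CDB Add2=3; issue SUB r4<-Add1 | r0:Mul1,r1:2,r2:3,r3:3,r4:Add1
c6: stall | r0:Mul1,r1:2,r2:3,r3:3,r4:Add1
c7: stall | r0:Mul1,r1:2,r2:3,r3:3,r4:Add1
c8: CDB Mul1=9; issue MUL r1<-Mul1 | r0:9,r1:Mul1,r2:3,r3:3,r4:Add1
c9: CDB Mul2=9; issue SUB r3<-Add2 | r0:9,r1:Mul1,r2:3,r3:Add2,r4:Add1
c10: issue MUL r1<-Mul2 | r0:9,r1:Mul2,r2:3,r3:Add2,r4:Add1
c11: CDB Add1=-6 | r0:9,r1:Mul2,r2:3,r3:Add2,r4:-6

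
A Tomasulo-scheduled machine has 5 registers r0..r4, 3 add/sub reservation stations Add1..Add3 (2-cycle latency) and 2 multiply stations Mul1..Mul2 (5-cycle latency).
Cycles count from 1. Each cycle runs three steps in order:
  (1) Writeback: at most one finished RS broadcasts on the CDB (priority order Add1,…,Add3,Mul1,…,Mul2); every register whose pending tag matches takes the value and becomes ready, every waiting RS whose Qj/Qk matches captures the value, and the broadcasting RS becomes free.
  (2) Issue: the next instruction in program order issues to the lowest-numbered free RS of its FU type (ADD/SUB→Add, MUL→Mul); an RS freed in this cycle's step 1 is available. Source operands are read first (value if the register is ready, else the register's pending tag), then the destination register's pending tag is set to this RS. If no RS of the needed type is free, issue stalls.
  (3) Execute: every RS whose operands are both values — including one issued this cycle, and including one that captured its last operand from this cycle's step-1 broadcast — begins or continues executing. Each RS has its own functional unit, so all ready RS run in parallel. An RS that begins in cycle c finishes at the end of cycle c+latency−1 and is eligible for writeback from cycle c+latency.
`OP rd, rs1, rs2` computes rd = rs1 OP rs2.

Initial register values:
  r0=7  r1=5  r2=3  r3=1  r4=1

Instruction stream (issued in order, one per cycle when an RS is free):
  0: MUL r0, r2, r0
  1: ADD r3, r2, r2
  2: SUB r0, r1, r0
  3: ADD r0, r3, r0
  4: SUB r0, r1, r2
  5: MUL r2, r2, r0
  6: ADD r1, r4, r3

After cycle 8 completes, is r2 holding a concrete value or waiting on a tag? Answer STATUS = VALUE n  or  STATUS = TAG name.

cycle 1: issue MUL r0<-Mul1 // r0:Mul1,r1:5,r2:3,r3:1,r4:1
cycle 2: issue ADD r3<-Add1 // r0:Mul1,r1:5,r2:3,r3:Add1,r4:1
cycle 3: issue SUB r0<-Add2 // r0:Add2,r1:5,r2:3,r3:Add1,r4:1
cycle 4: CDB Add1=6; issue ADD r0<-Add1 // r0:Add1,r1:5,r2:3,r3:6,r4:1
cycle 5: issue SUB r0<-Add3 // r0:Add3,r1:5,r2:3,r3:6,r4:1
cycle 6: CDB Mul1=21; issue MUL r2<-Mul1 // r0:Add3,r1:5,r2:Mul1,r3:6,r4:1
cycle 7: CDB Add3=2; issue ADD r1<-Add3 // r0:2,r1:Add3,r2:Mul1,r3:6,r4:1
cycle 8: CDB Add2=-16 // r0:2,r1:Add3,r2:Mul1,r3:6,r4:1

STATUS = TAG Mul1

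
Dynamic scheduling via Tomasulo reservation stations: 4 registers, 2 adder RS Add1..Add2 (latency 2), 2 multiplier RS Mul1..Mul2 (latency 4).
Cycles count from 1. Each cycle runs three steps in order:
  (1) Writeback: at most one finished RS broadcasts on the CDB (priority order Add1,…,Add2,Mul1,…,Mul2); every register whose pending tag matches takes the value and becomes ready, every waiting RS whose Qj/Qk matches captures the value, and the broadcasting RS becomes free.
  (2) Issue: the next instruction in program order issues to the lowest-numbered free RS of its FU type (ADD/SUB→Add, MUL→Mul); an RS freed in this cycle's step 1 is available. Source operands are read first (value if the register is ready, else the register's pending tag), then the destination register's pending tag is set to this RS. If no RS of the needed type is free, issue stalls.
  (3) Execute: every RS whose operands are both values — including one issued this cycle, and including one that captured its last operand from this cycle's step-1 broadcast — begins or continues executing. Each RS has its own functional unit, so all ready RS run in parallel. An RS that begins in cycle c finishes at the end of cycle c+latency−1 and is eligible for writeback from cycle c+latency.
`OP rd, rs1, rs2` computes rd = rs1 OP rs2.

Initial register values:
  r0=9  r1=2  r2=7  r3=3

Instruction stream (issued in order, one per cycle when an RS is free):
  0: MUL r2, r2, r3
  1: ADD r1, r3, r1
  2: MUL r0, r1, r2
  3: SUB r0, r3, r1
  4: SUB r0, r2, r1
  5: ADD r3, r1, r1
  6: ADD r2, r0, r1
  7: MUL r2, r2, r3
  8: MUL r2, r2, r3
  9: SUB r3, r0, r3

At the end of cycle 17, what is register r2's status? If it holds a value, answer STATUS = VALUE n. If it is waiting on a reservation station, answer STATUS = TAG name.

cycle 1: issue MUL r2<-Mul1 // r0:9,r1:2,r2:Mul1,r3:3
cycle 2: issue ADD r1<-Add1 // r0:9,r1:Add1,r2:Mul1,r3:3
cycle 3: issue MUL r0<-Mul2 // r0:Mul2,r1:Add1,r2:Mul1,r3:3
cycle 4: CDB Add1=5; issue SUB r0<-Add1 // r0:Add1,r1:5,r2:Mul1,r3:3
cycle 5: CDB Mul1=21; issue SUB r0<-Add2 // r0:Add2,r1:5,r2:21,r3:3
cycle 6: CDB Add1=-2; issue ADD r3<-Add1 // r0:Add2,r1:5,r2:21,r3:Add1
cycle 7: CDB Add2=16; issue ADD r2<-Add2 // r0:16,r1:5,r2:Add2,r3:Add1
cycle 8: CDB Add1=10; issue MUL r2<-Mul1 // r0:16,r1:5,r2:Mul1,r3:10
cycle 9: CDB Add2=21; stall // r0:16,r1:5,r2:Mul1,r3:10
cycle 10: CDB Mul2=105; issue MUL r2<-Mul2 // r0:16,r1:5,r2:Mul2,r3:10
cycle 11: issue SUB r3<-Add1 // r0:16,r1:5,r2:Mul2,r3:Add1
cycle 12: - // r0:16,r1:5,r2:Mul2,r3:Add1
cycle 13: CDB Add1=6 // r0:16,r1:5,r2:Mul2,r3:6
cycle 14: CDB Mul1=210 // r0:16,r1:5,r2:Mul2,r3:6
cycle 15: - // r0:16,r1:5,r2:Mul2,r3:6
cycle 16: - // r0:16,r1:5,r2:Mul2,r3:6
cycle 17: - // r0:16,r1:5,r2:Mul2,r3:6

STATUS = TAG Mul2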